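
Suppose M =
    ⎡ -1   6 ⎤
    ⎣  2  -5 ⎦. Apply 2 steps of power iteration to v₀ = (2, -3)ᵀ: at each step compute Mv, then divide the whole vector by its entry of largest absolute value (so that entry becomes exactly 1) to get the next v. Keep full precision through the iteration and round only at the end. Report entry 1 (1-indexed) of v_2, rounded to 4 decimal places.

Mv0 = (-20.00000, 19.00000); divide by -20.00000 → v1 = (1.00000, -0.95000)
Mv1 = (-6.70000, 6.75000); divide by 6.75000 → v2 = (-0.99259, 1.00000)
Requested entry of v2: 134/-135 = -0.9926

-0.9926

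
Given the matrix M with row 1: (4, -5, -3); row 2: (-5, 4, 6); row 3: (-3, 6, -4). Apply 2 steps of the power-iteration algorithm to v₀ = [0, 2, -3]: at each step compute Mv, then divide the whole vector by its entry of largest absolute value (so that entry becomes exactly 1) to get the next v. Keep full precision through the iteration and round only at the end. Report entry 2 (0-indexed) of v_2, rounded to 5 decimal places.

Mv0 = (-1.000000, -10.000000, 24.000000); divide by 24.000000 → v1 = (-0.041667, -0.416667, 1.000000)
Mv1 = (-1.083333, 4.541667, -6.375000); divide by -6.375000 → v2 = (0.169935, -0.712418, 1.000000)
Requested entry of v2: -153/-153 = 1.00000

1.00000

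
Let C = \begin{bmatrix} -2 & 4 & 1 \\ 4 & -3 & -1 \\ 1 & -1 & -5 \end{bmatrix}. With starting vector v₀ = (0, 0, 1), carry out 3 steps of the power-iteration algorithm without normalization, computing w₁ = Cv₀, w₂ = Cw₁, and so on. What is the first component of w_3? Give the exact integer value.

97

w1 = Cv₀ = (1, -1, -5)
w2 = Cw1 = (-11, 12, 27)
w3 = Cw2 = (97, -107, -158)
The requested component of w3 is 97.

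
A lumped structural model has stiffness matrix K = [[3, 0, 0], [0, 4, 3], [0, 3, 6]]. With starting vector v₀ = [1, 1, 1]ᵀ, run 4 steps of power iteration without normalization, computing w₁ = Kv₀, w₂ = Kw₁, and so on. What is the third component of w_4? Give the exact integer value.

w1 = Kv₀ = (3·1 + 0·1 + 0·1; 0·1 + 4·1 + 3·1; 0·1 + 3·1 + 6·1) = (3, 7, 9)
w2 = Kw1 = (3·3 + 0·7 + 0·9; 0·3 + 4·7 + 3·9; 0·3 + 3·7 + 6·9) = (9, 55, 75)
w3 = Kw2 = (27, 445, 615)
w4 = Kw3 = (81, 3625, 5025)
The requested component of w4 is 5025.

5025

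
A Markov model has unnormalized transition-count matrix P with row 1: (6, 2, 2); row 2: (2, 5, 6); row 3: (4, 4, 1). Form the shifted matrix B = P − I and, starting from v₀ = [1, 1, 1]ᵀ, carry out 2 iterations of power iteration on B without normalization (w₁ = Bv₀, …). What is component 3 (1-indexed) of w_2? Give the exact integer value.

B = P − I has rows (5, 2, 2); (2, 4, 6); (4, 4, 0)
w1 = Bv₀ = (5·1 + 2·1 + 2·1; 2·1 + 4·1 + 6·1; 4·1 + 4·1 + 0·1) = (9, 12, 8)
w2 = Bw1 = (5·9 + 2·12 + 2·8; 2·9 + 4·12 + 6·8; 4·9 + 4·12 + 0·8) = (85, 114, 84)
Requested component of w2: 84

84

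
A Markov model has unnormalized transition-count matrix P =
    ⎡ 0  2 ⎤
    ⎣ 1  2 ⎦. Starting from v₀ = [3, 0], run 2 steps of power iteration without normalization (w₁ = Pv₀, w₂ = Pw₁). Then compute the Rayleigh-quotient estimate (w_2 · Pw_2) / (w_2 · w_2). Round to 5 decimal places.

2.50000

w1 = Pv₀ = (0, 3)
w2 = Pw1 = (6, 6)
Pw2 = (12, 18)
w2·Pw2 = 6·12 + 6·18 = 180; w2·w2 = 6·6 + 6·6 = 72
λ ≈ 180/72 = 2.50000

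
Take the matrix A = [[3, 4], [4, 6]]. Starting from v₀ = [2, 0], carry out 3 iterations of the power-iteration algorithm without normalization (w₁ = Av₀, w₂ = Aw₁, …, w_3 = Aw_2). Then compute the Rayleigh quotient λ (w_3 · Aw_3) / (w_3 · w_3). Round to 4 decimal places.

8.7720

w1 = Av₀ = (3·2 + 4·0; 4·2 + 6·0) = (6, 8)
w2 = Aw1 = (3·6 + 4·8; 4·6 + 6·8) = (50, 72)
w3 = Aw2 = (438, 632)
Aw3 = (3842, 5544)
w3·Aw3 = 438·3842 + 632·5544 = 5186604; w3·w3 = 438·438 + 632·632 = 591268
λ ≈ 5186604/591268 = 8.7720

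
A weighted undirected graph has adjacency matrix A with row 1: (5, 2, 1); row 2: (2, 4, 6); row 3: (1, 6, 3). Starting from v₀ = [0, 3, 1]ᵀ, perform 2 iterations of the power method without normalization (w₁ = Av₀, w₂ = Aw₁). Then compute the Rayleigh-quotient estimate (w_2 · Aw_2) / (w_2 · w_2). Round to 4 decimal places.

10.3505

w1 = Av₀ = (7, 18, 21)
w2 = Aw1 = (92, 212, 178)
Aw2 = (1062, 2100, 1898)
w2·Aw2 = 92·1062 + 212·2100 + 178·1898 = 880748; w2·w2 = 92·92 + 212·212 + 178·178 = 85092
λ ≈ 880748/85092 = 10.3505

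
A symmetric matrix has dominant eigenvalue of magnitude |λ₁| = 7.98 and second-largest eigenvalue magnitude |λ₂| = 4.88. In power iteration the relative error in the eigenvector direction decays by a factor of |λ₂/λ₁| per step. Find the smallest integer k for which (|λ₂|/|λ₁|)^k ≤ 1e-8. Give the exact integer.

|λ₂/λ₁| = 4.88/7.98 = 0.61153
Need k ≥ ln(1e-8) / ln(0.61153) = -18.4207 / -0.4918 ≈ 37.456
Smallest integer k satisfying the bound: 38

38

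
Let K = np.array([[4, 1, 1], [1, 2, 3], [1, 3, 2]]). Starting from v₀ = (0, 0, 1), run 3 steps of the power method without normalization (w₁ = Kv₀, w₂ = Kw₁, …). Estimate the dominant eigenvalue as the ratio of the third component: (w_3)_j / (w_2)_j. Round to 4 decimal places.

w1 = Kv₀ = (4·0 + 1·0 + 1·1; 1·0 + 2·0 + 3·1; 1·0 + 3·0 + 2·1) = (1, 3, 2)
w2 = Kw1 = (4·1 + 1·3 + 1·2; 1·1 + 2·3 + 3·2; 1·1 + 3·3 + 2·2) = (9, 13, 14)
w3 = Kw2 = (63, 77, 76)
Ratio at component: 76 / 14 = 5.4286

5.4286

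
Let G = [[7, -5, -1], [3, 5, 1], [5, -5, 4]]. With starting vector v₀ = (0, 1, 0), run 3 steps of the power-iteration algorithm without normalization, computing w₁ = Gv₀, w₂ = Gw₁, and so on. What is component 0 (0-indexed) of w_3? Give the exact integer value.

w1 = Gv₀ = (7·0 + (-5)·1 + (-1)·0; 3·0 + 5·1 + 1·0; 5·0 + (-5)·1 + 4·0) = (-5, 5, -5)
w2 = Gw1 = (7·(-5) + (-5)·5 + (-1)·(-5); 3·(-5) + 5·5 + 1·(-5); 5·(-5) + (-5)·5 + 4·(-5)) = (-55, 5, -70)
w3 = Gw2 = (-340, -210, -580)
The requested component of w3 is -340.

-340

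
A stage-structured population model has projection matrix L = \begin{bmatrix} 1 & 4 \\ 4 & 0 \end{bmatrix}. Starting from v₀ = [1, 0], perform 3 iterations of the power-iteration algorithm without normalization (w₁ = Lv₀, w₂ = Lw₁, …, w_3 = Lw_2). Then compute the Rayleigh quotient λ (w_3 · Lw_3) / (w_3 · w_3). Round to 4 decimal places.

w1 = Lv₀ = (1·1 + 4·0; 4·1 + 0·0) = (1, 4)
w2 = Lw1 = (1·1 + 4·4; 4·1 + 0·4) = (17, 4)
w3 = Lw2 = (33, 68)
Lw3 = (305, 132)
w3·Lw3 = 33·305 + 68·132 = 19041; w3·w3 = 33·33 + 68·68 = 5713
λ ≈ 19041/5713 = 3.3329

λ ≈ 3.3329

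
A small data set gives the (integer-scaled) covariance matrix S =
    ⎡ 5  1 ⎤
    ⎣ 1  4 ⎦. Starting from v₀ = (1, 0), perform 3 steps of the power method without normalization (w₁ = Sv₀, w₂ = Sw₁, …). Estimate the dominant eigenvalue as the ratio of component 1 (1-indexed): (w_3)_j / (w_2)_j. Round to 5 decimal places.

w1 = Sv₀ = (5·1 + 1·0; 1·1 + 4·0) = (5, 1)
w2 = Sw1 = (5·5 + 1·1; 1·5 + 4·1) = (26, 9)
w3 = Sw2 = (139, 62)
Ratio at component: 139 / 26 = 5.34615

λ ≈ 5.34615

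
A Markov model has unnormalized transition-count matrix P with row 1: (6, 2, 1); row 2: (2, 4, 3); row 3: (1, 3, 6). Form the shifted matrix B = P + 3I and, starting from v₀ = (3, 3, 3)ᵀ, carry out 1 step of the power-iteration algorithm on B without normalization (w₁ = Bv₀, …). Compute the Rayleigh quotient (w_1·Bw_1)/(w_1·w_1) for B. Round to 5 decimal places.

B = P + 3I has rows (9, 2, 1); (2, 7, 3); (1, 3, 9)
w1 = Bv₀ = (36, 36, 39)
Bw1 = (435, 441, 495)
w1·Bw1 = 50841; w1·w1 = 4113; μ ≈ 50841/4113 = 12.36105

μ ≈ 12.36105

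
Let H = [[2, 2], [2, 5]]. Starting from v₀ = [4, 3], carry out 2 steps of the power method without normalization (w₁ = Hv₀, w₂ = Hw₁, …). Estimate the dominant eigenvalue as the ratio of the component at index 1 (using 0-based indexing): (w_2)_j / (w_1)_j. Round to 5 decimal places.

w1 = Hv₀ = (2·4 + 2·3; 2·4 + 5·3) = (14, 23)
w2 = Hw1 = (2·14 + 2·23; 2·14 + 5·23) = (74, 143)
Ratio at component: 143 / 23 = 6.21739

λ ≈ 6.21739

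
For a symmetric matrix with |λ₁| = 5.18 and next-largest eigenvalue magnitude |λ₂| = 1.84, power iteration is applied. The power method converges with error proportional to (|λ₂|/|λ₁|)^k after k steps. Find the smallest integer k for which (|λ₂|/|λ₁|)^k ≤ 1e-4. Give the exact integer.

|λ₂/λ₁| = 1.84/5.18 = 0.35521
Need k ≥ ln(1e-4) / ln(0.35521) = -9.2103 / -1.0350 ≈ 8.899
Smallest integer k satisfying the bound: 9

9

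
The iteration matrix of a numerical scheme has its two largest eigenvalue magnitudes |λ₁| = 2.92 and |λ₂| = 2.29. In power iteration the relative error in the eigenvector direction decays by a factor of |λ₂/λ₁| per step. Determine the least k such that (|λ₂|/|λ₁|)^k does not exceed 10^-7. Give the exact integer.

|λ₂/λ₁| = 2.29/2.92 = 0.78425
Need k ≥ ln(10^-7) / ln(0.78425) = -16.1181 / -0.2430 ≈ 66.321
Smallest integer k satisfying the bound: 67

67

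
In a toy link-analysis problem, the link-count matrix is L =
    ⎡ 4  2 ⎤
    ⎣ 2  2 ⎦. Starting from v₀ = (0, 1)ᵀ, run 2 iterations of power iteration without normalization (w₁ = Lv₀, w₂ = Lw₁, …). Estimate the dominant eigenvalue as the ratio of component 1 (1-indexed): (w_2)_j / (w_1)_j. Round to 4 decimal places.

w1 = Lv₀ = (4·0 + 2·1; 2·0 + 2·1) = (2, 2)
w2 = Lw1 = (4·2 + 2·2; 2·2 + 2·2) = (12, 8)
Ratio at component: 12 / 2 = 6.0000

6.0000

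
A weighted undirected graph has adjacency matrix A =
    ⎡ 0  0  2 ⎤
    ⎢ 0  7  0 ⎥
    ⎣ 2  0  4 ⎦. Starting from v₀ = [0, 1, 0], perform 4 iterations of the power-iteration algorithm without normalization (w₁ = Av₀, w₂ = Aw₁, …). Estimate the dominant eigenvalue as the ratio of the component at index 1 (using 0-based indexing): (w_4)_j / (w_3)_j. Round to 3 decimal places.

w1 = Av₀ = (0·0 + 0·1 + 2·0; 0·0 + 7·1 + 0·0; 2·0 + 0·1 + 4·0) = (0, 7, 0)
w2 = Aw1 = (0·0 + 0·7 + 2·0; 0·0 + 7·7 + 0·0; 2·0 + 0·7 + 4·0) = (0, 49, 0)
w3 = Aw2 = (0, 343, 0)
w4 = Aw3 = (0, 2401, 0)
Ratio at component: 2401 / 343 = 7.000

λ ≈ 7.000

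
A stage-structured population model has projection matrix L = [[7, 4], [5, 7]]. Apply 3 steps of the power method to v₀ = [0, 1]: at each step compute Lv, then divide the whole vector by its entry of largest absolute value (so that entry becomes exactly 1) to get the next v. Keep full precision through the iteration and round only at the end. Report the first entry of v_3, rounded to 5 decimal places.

0.87549

Lv0 = (4.000000, 7.000000); divide by 7.000000 → v1 = (0.571429, 1.000000)
Lv1 = (8.000000, 9.857143); divide by 9.857143 → v2 = (0.811594, 1.000000)
Lv2 = (9.681159, 11.057971); divide by 11.057971 → v3 = (0.875491, 1.000000)
Requested entry of v3: 668/763 = 0.87549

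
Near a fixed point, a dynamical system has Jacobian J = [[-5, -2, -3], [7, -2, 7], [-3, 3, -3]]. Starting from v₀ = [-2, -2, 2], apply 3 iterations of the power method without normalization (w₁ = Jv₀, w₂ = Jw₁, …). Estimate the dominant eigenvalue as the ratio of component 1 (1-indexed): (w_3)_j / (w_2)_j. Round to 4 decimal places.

w1 = Jv₀ = (8, 4, -6)
w2 = Jw1 = (-30, 6, 6)
w3 = Jw2 = (120, -180, 90)
Ratio at component: 120 / -30 = -4.0000

λ ≈ -4.0000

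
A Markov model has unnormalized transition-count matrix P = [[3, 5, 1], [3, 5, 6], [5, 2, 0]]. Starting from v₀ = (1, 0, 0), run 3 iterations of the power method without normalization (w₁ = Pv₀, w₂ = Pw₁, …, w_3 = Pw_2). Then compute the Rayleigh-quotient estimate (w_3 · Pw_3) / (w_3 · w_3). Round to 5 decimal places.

w1 = Pv₀ = (3, 3, 5)
w2 = Pw1 = (29, 54, 21)
w3 = Pw2 = (378, 483, 253)
Pw3 = (3802, 5067, 2856)
w3·Pw3 = 378·3802 + 483·5067 + 253·2856 = 4607085; w3·w3 = 378·378 + 483·483 + 253·253 = 440182
λ ≈ 4607085/440182 = 10.46632

λ ≈ 10.46632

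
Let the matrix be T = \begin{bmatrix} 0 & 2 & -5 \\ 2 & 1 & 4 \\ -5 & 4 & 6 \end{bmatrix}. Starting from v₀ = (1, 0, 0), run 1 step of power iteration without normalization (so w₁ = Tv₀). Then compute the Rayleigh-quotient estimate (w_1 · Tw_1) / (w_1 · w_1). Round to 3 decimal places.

w1 = Tv₀ = (0·1 + 2·0 + (-5)·0; 2·1 + 1·0 + 4·0; (-5)·1 + 4·0 + 6·0) = (0, 2, -5)
Tw1 = (29, -18, -22)
w1·Tw1 = 0·29 + 2·(-18) + (-5)·(-22) = 74; w1·w1 = 0·0 + 2·2 + (-5)·(-5) = 29
λ ≈ 74/29 = 2.552

2.552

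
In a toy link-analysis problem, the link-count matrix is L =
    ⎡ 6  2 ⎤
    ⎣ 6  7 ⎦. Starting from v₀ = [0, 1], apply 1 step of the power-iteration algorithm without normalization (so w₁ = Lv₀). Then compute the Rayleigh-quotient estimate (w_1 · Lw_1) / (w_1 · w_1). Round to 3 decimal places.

9.038

w1 = Lv₀ = (6·0 + 2·1; 6·0 + 7·1) = (2, 7)
Lw1 = (26, 61)
w1·Lw1 = 2·26 + 7·61 = 479; w1·w1 = 2·2 + 7·7 = 53
λ ≈ 479/53 = 9.038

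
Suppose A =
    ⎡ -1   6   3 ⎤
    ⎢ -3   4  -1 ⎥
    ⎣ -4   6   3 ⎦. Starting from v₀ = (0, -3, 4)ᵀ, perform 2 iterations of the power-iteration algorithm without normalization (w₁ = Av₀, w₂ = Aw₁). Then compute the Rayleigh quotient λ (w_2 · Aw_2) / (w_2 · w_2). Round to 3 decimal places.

w1 = Av₀ = (-6, -16, -6)
w2 = Aw1 = (-108, -40, -90)
Aw2 = (-402, 254, -78)
w2·Aw2 = (-108)·(-402) + (-40)·254 + (-90)·(-78) = 40276; w2·w2 = (-108)·(-108) + (-40)·(-40) + (-90)·(-90) = 21364
λ ≈ 40276/21364 = 1.885

1.885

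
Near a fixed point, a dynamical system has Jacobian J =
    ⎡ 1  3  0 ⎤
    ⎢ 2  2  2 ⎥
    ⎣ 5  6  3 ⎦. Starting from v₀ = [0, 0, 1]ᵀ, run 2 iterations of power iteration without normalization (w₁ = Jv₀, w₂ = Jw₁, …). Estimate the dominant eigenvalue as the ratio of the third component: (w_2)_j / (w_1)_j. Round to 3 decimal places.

7.000

w1 = Jv₀ = (1·0 + 3·0 + 0·1; 2·0 + 2·0 + 2·1; 5·0 + 6·0 + 3·1) = (0, 2, 3)
w2 = Jw1 = (1·0 + 3·2 + 0·3; 2·0 + 2·2 + 2·3; 5·0 + 6·2 + 3·3) = (6, 10, 21)
Ratio at component: 21 / 3 = 7.000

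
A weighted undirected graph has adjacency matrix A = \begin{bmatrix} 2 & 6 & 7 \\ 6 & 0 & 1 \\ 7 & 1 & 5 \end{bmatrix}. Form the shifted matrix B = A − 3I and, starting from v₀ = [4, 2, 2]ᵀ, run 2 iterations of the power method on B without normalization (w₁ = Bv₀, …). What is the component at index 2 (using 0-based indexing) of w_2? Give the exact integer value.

B = A − 3I has rows (-1, 6, 7); (6, -3, 1); (7, 1, 2)
w1 = Bv₀ = (22, 20, 34)
w2 = Bw1 = (336, 106, 242)
Requested component of w2: 242

242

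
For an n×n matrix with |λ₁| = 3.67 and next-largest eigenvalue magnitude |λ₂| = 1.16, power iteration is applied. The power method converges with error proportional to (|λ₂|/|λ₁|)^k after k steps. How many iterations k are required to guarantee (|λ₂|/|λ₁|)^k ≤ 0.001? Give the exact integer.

|λ₂/λ₁| = 1.16/3.67 = 0.31608
Need k ≥ ln(0.001) / ln(0.31608) = -6.9078 / -1.1518 ≈ 5.998
Smallest integer k satisfying the bound: 6

6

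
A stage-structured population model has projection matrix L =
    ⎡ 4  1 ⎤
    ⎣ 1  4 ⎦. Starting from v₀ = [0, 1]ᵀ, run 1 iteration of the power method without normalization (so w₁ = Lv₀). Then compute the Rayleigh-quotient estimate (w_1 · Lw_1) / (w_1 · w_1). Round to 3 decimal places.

4.471

w1 = Lv₀ = (4·0 + 1·1; 1·0 + 4·1) = (1, 4)
Lw1 = (8, 17)
w1·Lw1 = 1·8 + 4·17 = 76; w1·w1 = 1·1 + 4·4 = 17
λ ≈ 76/17 = 4.471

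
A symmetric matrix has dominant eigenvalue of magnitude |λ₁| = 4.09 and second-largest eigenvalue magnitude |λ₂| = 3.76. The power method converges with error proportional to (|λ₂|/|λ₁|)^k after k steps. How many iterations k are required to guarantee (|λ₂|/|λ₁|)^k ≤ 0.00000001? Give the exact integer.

|λ₂/λ₁| = 3.76/4.09 = 0.91932
Need k ≥ ln(0.00000001) / ln(0.91932) = -18.4207 / -0.0841 ≈ 218.965
Smallest integer k satisfying the bound: 219

219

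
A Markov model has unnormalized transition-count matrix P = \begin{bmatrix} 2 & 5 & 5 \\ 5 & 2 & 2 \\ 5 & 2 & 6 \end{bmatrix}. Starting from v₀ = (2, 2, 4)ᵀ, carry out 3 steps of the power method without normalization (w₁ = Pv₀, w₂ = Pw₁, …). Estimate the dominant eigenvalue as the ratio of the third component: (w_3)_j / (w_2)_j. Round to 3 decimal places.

w1 = Pv₀ = (2·2 + 5·2 + 5·4; 5·2 + 2·2 + 2·4; 5·2 + 2·2 + 6·4) = (34, 22, 38)
w2 = Pw1 = (2·34 + 5·22 + 5·38; 5·34 + 2·22 + 2·38; 5·34 + 2·22 + 6·38) = (368, 290, 442)
w3 = Pw2 = (4396, 3304, 5072)
Ratio at component: 5072 / 442 = 11.475

λ ≈ 11.475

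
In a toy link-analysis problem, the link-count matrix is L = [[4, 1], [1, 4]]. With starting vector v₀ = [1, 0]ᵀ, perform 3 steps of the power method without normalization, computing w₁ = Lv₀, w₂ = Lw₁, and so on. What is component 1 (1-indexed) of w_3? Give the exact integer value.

w1 = Lv₀ = (4·1 + 1·0; 1·1 + 4·0) = (4, 1)
w2 = Lw1 = (4·4 + 1·1; 1·4 + 4·1) = (17, 8)
w3 = Lw2 = (76, 49)
The requested component of w3 is 76.

76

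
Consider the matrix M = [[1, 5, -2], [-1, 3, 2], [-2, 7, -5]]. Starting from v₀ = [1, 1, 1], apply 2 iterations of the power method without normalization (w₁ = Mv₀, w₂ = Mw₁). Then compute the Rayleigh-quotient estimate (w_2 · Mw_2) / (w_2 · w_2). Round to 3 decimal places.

-0.908

w1 = Mv₀ = (4, 4, 0)
w2 = Mw1 = (24, 8, 20)
Mw2 = (24, 40, -92)
w2·Mw2 = 24·24 + 8·40 + 20·(-92) = -944; w2·w2 = 24·24 + 8·8 + 20·20 = 1040
λ ≈ -944/1040 = -0.908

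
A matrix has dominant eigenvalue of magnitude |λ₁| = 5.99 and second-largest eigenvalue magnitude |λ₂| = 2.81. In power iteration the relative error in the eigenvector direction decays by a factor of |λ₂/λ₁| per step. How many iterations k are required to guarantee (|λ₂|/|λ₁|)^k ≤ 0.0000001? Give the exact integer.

22

|λ₂/λ₁| = 2.81/5.99 = 0.46912
Need k ≥ ln(0.0000001) / ln(0.46912) = -16.1181 / -0.7569 ≈ 21.295
Smallest integer k satisfying the bound: 22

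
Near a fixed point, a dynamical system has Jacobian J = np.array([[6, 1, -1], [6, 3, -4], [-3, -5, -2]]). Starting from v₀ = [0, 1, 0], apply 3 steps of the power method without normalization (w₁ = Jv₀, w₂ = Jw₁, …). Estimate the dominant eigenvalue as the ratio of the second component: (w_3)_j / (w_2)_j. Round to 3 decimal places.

w1 = Jv₀ = (6·0 + 1·1 + (-1)·0; 6·0 + 3·1 + (-4)·0; (-3)·0 + (-5)·1 + (-2)·0) = (1, 3, -5)
w2 = Jw1 = (6·1 + 1·3 + (-1)·(-5); 6·1 + 3·3 + (-4)·(-5); (-3)·1 + (-5)·3 + (-2)·(-5)) = (14, 35, -8)
w3 = Jw2 = (127, 221, -201)
Ratio at component: 221 / 35 = 6.314

6.314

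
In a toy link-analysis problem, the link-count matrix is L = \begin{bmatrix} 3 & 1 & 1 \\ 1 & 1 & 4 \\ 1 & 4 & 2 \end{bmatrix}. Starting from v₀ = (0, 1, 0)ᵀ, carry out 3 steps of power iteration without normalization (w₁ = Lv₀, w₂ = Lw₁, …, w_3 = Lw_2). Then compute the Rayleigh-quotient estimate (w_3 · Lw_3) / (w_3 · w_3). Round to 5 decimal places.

λ ≈ 6.09560

w1 = Lv₀ = (1, 1, 4)
w2 = Lw1 = (8, 18, 13)
w3 = Lw2 = (55, 78, 106)
Lw3 = (349, 557, 579)
w3·Lw3 = 55·349 + 78·557 + 106·579 = 124015; w3·w3 = 55·55 + 78·78 + 106·106 = 20345
λ ≈ 124015/20345 = 6.09560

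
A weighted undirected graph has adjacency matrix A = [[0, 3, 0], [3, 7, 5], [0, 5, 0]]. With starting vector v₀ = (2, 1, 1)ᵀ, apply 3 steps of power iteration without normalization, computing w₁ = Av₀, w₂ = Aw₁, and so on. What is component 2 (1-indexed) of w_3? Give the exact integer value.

w1 = Av₀ = (3, 18, 5)
w2 = Aw1 = (54, 160, 90)
w3 = Aw2 = (480, 1732, 800)
The requested component of w3 is 1732.

1732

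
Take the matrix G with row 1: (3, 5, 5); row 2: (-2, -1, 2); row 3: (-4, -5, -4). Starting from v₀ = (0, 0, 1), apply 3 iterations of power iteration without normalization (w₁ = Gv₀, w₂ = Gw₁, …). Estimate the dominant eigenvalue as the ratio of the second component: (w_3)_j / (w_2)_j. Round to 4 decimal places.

w1 = Gv₀ = (5, 2, -4)
w2 = Gw1 = (5, -20, -14)
w3 = Gw2 = (-155, -18, 136)
Ratio at component: -18 / -20 = 0.9000

0.9000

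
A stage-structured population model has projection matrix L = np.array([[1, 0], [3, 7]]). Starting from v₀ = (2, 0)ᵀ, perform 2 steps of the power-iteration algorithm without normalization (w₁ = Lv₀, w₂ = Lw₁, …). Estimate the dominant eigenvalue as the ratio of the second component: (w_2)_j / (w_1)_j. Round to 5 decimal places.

w1 = Lv₀ = (1·2 + 0·0; 3·2 + 7·0) = (2, 6)
w2 = Lw1 = (1·2 + 0·6; 3·2 + 7·6) = (2, 48)
Ratio at component: 48 / 6 = 8.00000

8.00000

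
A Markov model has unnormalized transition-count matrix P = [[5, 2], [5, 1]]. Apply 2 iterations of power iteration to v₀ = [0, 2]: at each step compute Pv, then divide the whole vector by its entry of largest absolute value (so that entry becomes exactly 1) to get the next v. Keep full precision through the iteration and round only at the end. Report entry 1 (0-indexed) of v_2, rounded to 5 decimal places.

0.91667

Pv0 = (4.000000, 2.000000); divide by 4.000000 → v1 = (1.000000, 0.500000)
Pv1 = (6.000000, 5.500000); divide by 6.000000 → v2 = (1.000000, 0.916667)
Requested entry of v2: 22/24 = 0.91667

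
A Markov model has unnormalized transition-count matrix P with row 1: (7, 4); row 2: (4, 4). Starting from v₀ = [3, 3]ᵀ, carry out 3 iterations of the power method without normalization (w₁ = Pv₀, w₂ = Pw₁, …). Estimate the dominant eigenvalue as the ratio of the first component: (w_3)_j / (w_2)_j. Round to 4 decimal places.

λ ≈ 9.7890

w1 = Pv₀ = (33, 24)
w2 = Pw1 = (327, 228)
w3 = Pw2 = (3201, 2220)
Ratio at component: 3201 / 327 = 9.7890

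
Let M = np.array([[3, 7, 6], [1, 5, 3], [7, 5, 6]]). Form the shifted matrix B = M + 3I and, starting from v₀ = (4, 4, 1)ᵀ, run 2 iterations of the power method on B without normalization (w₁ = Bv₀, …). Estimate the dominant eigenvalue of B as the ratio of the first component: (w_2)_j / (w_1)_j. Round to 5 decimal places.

B = M + 3I has rows (6, 7, 6); (1, 8, 3); (7, 5, 9)
w1 = Bv₀ = (6·4 + 7·4 + 6·1; 1·4 + 8·4 + 3·1; 7·4 + 5·4 + 9·1) = (58, 39, 57)
w2 = Bw1 = (6·58 + 7·39 + 6·57; 1·58 + 8·39 + 3·57; 7·58 + 5·39 + 9·57) = (963, 541, 1114)
Ratio: 963/58 = 16.60345

μ ≈ 16.60345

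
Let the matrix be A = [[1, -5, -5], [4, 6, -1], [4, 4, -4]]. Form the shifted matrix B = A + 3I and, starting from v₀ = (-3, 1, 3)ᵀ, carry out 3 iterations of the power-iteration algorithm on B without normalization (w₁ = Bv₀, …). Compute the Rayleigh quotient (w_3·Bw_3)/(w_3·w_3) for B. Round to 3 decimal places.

μ ≈ 7.326

B = A + 3I has rows (4, -5, -5); (4, 9, -1); (4, 4, -1)
w1 = Bv₀ = (-32, -6, -11)
w2 = Bw1 = (-43, -171, -141)
w3 = Bw2 = (1388, -1570, -715)
Bw3 = (16977, -7863, -13)
w3·Bw3 = 35918281; w3·w3 = 4902669; μ ≈ 35918281/4902669 = 7.326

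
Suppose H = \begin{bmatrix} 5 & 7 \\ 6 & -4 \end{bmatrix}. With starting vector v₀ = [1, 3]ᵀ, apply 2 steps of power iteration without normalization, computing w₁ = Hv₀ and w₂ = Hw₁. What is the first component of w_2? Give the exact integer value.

88

w1 = Hv₀ = (26, -6)
w2 = Hw1 = (88, 180)
The requested component of w2 is 88.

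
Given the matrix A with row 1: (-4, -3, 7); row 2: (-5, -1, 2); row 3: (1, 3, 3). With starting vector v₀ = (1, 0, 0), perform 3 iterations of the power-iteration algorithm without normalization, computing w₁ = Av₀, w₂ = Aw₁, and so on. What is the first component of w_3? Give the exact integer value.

w1 = Av₀ = ((-4)·1 + (-3)·0 + 7·0; (-5)·1 + (-1)·0 + 2·0; 1·1 + 3·0 + 3·0) = (-4, -5, 1)
w2 = Aw1 = ((-4)·(-4) + (-3)·(-5) + 7·1; (-5)·(-4) + (-1)·(-5) + 2·1; 1·(-4) + 3·(-5) + 3·1) = (38, 27, -16)
w3 = Aw2 = (-345, -249, 71)
The requested component of w3 is -345.

-345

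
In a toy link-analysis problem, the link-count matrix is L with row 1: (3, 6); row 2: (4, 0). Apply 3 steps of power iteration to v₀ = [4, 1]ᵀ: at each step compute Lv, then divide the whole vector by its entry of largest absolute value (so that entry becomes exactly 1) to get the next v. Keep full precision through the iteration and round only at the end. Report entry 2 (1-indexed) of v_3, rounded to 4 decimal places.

Lv0 = (18.00000, 16.00000); divide by 18.00000 → v1 = (1.00000, 0.88889)
Lv1 = (8.33333, 4.00000); divide by 8.33333 → v2 = (1.00000, 0.48000)
Lv2 = (5.88000, 4.00000); divide by 5.88000 → v3 = (1.00000, 0.68027)
Requested entry of v3: 600/882 = 0.6803

0.6803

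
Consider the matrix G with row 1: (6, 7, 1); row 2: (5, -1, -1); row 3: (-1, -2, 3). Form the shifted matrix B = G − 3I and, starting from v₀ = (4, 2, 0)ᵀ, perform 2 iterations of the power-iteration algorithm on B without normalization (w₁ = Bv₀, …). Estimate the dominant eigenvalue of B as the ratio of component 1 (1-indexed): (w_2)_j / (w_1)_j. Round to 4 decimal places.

B = G − 3I has rows (3, 7, 1); (5, -4, -1); (-1, -2, 0)
w1 = Bv₀ = (26, 12, -8)
w2 = Bw1 = (154, 90, -50)
Ratio: 154/26 = 5.9231

μ ≈ 5.9231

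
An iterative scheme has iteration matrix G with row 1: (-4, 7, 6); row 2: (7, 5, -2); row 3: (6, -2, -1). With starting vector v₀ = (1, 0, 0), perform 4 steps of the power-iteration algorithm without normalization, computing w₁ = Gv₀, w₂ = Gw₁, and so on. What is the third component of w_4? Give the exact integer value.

-6418

w1 = Gv₀ = (-4, 7, 6)
w2 = Gw1 = (101, -5, -44)
w3 = Gw2 = (-703, 770, 660)
w4 = Gw3 = (12162, -2391, -6418)
The requested component of w4 is -6418.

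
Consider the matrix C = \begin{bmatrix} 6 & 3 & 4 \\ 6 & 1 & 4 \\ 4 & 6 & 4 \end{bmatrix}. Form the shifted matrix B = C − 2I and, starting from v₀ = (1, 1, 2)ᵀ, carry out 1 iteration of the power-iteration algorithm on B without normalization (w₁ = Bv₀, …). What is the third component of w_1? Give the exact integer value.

14

B = C − 2I has rows (4, 3, 4); (6, -1, 4); (4, 6, 2)
w1 = Bv₀ = (4·1 + 3·1 + 4·2; 6·1 + (-1)·1 + 4·2; 4·1 + 6·1 + 2·2) = (15, 13, 14)
Requested component of w1: 14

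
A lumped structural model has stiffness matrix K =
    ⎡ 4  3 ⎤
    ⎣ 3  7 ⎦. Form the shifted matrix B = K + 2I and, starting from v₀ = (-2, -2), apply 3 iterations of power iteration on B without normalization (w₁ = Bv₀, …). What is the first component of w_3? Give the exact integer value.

B = K + 2I has rows (6, 3); (3, 9)
w1 = Bv₀ = (-18, -24)
w2 = Bw1 = (-180, -270)
w3 = Bw2 = (-1890, -2970)
Requested component of w3: -1890

-1890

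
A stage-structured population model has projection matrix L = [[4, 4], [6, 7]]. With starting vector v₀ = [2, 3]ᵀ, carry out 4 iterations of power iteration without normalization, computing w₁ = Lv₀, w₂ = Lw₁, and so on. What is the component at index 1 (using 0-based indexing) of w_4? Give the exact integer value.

w1 = Lv₀ = (20, 33)
w2 = Lw1 = (212, 351)
w3 = Lw2 = (2252, 3729)
w4 = Lw3 = (23924, 39615)
The requested component of w4 is 39615.

39615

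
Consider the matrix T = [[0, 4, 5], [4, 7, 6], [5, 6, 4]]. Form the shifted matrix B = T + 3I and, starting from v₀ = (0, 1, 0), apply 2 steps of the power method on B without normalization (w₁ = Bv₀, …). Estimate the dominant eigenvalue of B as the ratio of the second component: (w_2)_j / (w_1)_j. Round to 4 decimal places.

B = T + 3I has rows (3, 4, 5); (4, 10, 6); (5, 6, 7)
w1 = Bv₀ = (3·0 + 4·1 + 5·0; 4·0 + 10·1 + 6·0; 5·0 + 6·1 + 7·0) = (4, 10, 6)
w2 = Bw1 = (3·4 + 4·10 + 5·6; 4·4 + 10·10 + 6·6; 5·4 + 6·10 + 7·6) = (82, 152, 122)
Ratio: 152/10 = 15.2000

15.2000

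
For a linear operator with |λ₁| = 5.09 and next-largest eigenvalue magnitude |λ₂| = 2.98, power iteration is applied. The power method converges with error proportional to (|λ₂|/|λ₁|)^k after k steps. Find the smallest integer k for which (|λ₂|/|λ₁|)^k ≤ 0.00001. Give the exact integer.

22

|λ₂/λ₁| = 2.98/5.09 = 0.58546
Need k ≥ ln(0.00001) / ln(0.58546) = -11.5129 / -0.5354 ≈ 21.505
Smallest integer k satisfying the bound: 22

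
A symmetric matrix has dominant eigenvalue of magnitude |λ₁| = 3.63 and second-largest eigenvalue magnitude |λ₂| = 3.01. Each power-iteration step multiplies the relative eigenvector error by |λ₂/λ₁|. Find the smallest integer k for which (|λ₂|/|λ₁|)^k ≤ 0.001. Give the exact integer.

37

|λ₂/λ₁| = 3.01/3.63 = 0.82920
Need k ≥ ln(0.001) / ln(0.82920) = -6.9078 / -0.1873 ≈ 36.882
Smallest integer k satisfying the bound: 37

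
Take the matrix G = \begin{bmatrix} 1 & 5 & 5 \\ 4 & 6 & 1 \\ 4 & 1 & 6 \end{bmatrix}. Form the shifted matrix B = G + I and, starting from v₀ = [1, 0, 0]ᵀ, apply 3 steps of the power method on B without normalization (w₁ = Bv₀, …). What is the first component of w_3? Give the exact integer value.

488

B = G + I has rows (2, 5, 5); (4, 7, 1); (4, 1, 7)
w1 = Bv₀ = (2·1 + 5·0 + 5·0; 4·1 + 7·0 + 1·0; 4·1 + 1·0 + 7·0) = (2, 4, 4)
w2 = Bw1 = (2·2 + 5·4 + 5·4; 4·2 + 7·4 + 1·4; 4·2 + 1·4 + 7·4) = (44, 40, 40)
w3 = Bw2 = (488, 496, 496)
Requested component of w3: 488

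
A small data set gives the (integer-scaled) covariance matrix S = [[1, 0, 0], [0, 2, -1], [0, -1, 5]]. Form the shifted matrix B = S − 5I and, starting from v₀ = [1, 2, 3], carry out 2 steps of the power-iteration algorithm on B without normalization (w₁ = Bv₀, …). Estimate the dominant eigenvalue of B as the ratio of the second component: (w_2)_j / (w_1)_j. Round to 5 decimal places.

-3.22222

B = S − 5I has rows (-4, 0, 0); (0, -3, -1); (0, -1, 0)
w1 = Bv₀ = ((-4)·1 + 0·2 + 0·3; 0·1 + (-3)·2 + (-1)·3; 0·1 + (-1)·2 + 0·3) = (-4, -9, -2)
w2 = Bw1 = ((-4)·(-4) + 0·(-9) + 0·(-2); 0·(-4) + (-3)·(-9) + (-1)·(-2); 0·(-4) + (-1)·(-9) + 0·(-2)) = (16, 29, 9)
Ratio: 29/-9 = -3.22222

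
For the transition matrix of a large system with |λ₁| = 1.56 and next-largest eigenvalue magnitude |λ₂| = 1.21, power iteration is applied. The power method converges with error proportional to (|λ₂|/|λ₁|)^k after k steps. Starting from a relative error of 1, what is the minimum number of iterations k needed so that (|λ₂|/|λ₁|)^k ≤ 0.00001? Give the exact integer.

46

|λ₂/λ₁| = 1.21/1.56 = 0.77564
Need k ≥ ln(0.00001) / ln(0.77564) = -11.5129 / -0.2541 ≈ 45.315
Smallest integer k satisfying the bound: 46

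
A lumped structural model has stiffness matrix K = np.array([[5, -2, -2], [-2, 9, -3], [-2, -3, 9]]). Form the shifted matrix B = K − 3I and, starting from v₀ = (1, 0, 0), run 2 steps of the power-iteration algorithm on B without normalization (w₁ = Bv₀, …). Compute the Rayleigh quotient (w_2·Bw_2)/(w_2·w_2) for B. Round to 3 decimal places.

5.372

B = K − 3I has rows (2, -2, -2); (-2, 6, -3); (-2, -3, 6)
w1 = Bv₀ = (2·1 + (-2)·0 + (-2)·0; (-2)·1 + 6·0 + (-3)·0; (-2)·1 + (-3)·0 + 6·0) = (2, -2, -2)
w2 = Bw1 = (2·2 + (-2)·(-2) + (-2)·(-2); (-2)·2 + 6·(-2) + (-3)·(-2); (-2)·2 + (-3)·(-2) + 6·(-2)) = (12, -10, -10)
Bw2 = (64, -54, -54)
w2·Bw2 = 1848; w2·w2 = 344; μ ≈ 1848/344 = 5.372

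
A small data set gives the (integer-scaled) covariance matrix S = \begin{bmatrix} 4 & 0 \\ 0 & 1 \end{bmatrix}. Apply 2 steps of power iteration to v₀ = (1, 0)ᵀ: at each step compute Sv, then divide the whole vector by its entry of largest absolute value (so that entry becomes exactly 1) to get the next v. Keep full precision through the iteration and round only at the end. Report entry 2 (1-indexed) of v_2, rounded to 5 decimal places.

Sv0 = (4.000000, 0.000000); divide by 4.000000 → v1 = (1.000000, 0.000000)
Sv1 = (4.000000, 0.000000); divide by 4.000000 → v2 = (1.000000, 0.000000)
Requested entry of v2: 0/16 = 0.00000

0.00000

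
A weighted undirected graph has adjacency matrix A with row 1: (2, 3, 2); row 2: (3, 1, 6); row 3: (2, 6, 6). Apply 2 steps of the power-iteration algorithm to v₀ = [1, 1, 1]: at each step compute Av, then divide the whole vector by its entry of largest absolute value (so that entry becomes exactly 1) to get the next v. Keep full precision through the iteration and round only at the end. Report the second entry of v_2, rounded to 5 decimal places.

0.72785

Av0 = (7.000000, 10.000000, 14.000000); divide by 14.000000 → v1 = (0.500000, 0.714286, 1.000000)
Av1 = (5.142857, 8.214286, 11.285714); divide by 11.285714 → v2 = (0.455696, 0.727848, 1.000000)
Requested entry of v2: 115/158 = 0.72785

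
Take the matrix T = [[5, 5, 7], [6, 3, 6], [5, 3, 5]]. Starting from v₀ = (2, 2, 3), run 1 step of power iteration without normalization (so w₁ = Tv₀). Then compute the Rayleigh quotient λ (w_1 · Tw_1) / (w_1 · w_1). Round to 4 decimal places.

λ ≈ 14.8883

w1 = Tv₀ = (41, 36, 31)
Tw1 = (602, 540, 468)
w1·Tw1 = 41·602 + 36·540 + 31·468 = 58630; w1·w1 = 41·41 + 36·36 + 31·31 = 3938
λ ≈ 58630/3938 = 14.8883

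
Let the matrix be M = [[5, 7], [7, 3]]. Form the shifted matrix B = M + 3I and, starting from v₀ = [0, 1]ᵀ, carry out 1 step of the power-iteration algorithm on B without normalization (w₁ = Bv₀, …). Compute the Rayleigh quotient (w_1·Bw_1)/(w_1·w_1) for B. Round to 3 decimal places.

B = M + 3I has rows (8, 7); (7, 6)
w1 = Bv₀ = (8·0 + 7·1; 7·0 + 6·1) = (7, 6)
Bw1 = (98, 85)
w1·Bw1 = 1196; w1·w1 = 85; μ ≈ 1196/85 = 14.071

μ ≈ 14.071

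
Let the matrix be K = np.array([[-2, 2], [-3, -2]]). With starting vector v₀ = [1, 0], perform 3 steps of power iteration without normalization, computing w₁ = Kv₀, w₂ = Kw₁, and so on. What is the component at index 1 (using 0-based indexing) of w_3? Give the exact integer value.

w1 = Kv₀ = (-2, -3)
w2 = Kw1 = (-2, 12)
w3 = Kw2 = (28, -18)
The requested component of w3 is -18.

-18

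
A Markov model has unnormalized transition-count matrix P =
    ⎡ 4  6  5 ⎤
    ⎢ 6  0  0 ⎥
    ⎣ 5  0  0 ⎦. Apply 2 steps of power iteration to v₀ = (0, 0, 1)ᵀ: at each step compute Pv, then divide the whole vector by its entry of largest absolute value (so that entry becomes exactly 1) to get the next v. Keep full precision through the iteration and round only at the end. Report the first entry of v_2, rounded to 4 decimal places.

0.6667

Pv0 = (5.00000, 0.00000, 0.00000); divide by 5.00000 → v1 = (1.00000, 0.00000, 0.00000)
Pv1 = (4.00000, 6.00000, 5.00000); divide by 6.00000 → v2 = (0.66667, 1.00000, 0.83333)
Requested entry of v2: 20/30 = 0.6667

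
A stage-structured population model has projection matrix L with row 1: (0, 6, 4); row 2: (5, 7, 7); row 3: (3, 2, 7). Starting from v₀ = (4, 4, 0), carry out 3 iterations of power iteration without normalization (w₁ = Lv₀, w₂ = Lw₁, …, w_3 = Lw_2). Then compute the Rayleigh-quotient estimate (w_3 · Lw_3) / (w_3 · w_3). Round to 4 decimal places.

13.8150

w1 = Lv₀ = (24, 48, 20)
w2 = Lw1 = (368, 596, 308)
w3 = Lw2 = (4808, 8168, 4452)
Lw3 = (66816, 112380, 61924)
w3·Lw3 = 4808·66816 + 8168·112380 + 4452·61924 = 1514856816; w3·w3 = 4808·4808 + 8168·8168 + 4452·4452 = 109653392
λ ≈ 1514856816/109653392 = 13.8150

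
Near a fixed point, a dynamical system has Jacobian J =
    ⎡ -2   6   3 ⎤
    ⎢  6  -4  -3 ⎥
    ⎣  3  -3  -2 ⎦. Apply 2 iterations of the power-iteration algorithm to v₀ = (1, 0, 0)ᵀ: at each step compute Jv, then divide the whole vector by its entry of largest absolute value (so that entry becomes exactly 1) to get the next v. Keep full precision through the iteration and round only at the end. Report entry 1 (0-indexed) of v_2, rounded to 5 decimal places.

-0.91837

Jv0 = (-2.000000, 6.000000, 3.000000); divide by 6.000000 → v1 = (-0.333333, 1.000000, 0.500000)
Jv1 = (8.166667, -7.500000, -5.000000); divide by 8.166667 → v2 = (1.000000, -0.918367, -0.612245)
Requested entry of v2: -45/49 = -0.91837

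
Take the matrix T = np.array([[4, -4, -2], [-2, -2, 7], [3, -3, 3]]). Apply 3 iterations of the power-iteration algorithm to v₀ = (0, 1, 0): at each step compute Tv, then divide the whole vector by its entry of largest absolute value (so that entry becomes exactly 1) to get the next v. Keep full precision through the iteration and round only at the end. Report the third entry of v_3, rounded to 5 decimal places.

0.28916

Tv0 = (-4.000000, -2.000000, -3.000000); divide by -4.000000 → v1 = (1.000000, 0.500000, 0.750000)
Tv1 = (0.500000, 2.250000, 3.750000); divide by 3.750000 → v2 = (0.133333, 0.600000, 1.000000)
Tv2 = (-3.866667, 5.533333, 1.600000); divide by 5.533333 → v3 = (-0.698795, 1.000000, 0.289157)
Requested entry of v3: -24/-83 = 0.28916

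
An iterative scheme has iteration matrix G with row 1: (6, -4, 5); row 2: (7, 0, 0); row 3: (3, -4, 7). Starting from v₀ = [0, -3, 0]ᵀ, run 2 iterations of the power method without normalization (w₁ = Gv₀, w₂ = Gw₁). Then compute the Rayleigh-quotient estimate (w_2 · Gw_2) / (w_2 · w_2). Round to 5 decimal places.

λ ≈ 8.35926

w1 = Gv₀ = (6·0 + (-4)·(-3) + 5·0; 7·0 + 0·(-3) + 0·0; 3·0 + (-4)·(-3) + 7·0) = (12, 0, 12)
w2 = Gw1 = (6·12 + (-4)·0 + 5·12; 7·12 + 0·0 + 0·12; 3·12 + (-4)·0 + 7·12) = (132, 84, 120)
Gw2 = (1056, 924, 900)
w2·Gw2 = 132·1056 + 84·924 + 120·900 = 325008; w2·w2 = 132·132 + 84·84 + 120·120 = 38880
λ ≈ 325008/38880 = 8.35926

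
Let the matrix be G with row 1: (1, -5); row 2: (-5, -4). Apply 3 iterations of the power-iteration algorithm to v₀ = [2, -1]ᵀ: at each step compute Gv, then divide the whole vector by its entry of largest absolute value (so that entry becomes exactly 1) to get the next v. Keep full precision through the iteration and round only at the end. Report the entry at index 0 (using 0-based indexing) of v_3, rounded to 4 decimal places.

-0.6525

Gv0 = (7.00000, -6.00000); divide by 7.00000 → v1 = (1.00000, -0.85714)
Gv1 = (5.28571, -1.57143); divide by 5.28571 → v2 = (1.00000, -0.29730)
Gv2 = (2.48649, -3.81081); divide by -3.81081 → v3 = (-0.65248, 1.00000)
Requested entry of v3: 92/-141 = -0.6525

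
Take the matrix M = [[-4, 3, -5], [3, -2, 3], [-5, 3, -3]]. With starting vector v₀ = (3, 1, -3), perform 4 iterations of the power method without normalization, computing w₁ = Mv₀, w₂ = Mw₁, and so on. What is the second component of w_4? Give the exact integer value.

1591

w1 = Mv₀ = ((-4)·3 + 3·1 + (-5)·(-3); 3·3 + (-2)·1 + 3·(-3); (-5)·3 + 3·1 + (-3)·(-3)) = (6, -2, -3)
w2 = Mw1 = ((-4)·6 + 3·(-2) + (-5)·(-3); 3·6 + (-2)·(-2) + 3·(-3); (-5)·6 + 3·(-2) + (-3)·(-3)) = (-15, 13, -27)
w3 = Mw2 = (234, -152, 195)
w4 = Mw3 = (-2367, 1591, -2211)
The requested component of w4 is 1591.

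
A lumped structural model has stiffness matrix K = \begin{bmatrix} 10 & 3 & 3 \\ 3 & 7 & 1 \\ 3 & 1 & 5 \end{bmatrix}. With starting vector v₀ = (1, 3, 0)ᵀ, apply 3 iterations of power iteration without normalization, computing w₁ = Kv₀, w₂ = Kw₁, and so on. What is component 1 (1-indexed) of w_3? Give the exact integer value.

3826

w1 = Kv₀ = (19, 24, 6)
w2 = Kw1 = (280, 231, 111)
w3 = Kw2 = (3826, 2568, 1626)
The requested component of w3 is 3826.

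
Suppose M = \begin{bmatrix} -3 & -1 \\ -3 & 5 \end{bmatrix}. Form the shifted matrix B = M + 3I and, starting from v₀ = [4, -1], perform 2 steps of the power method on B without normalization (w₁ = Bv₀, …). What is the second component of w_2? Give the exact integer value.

B = M + 3I has rows (0, -1); (-3, 8)
w1 = Bv₀ = (0·4 + (-1)·(-1); (-3)·4 + 8·(-1)) = (1, -20)
w2 = Bw1 = (0·1 + (-1)·(-20); (-3)·1 + 8·(-20)) = (20, -163)
Requested component of w2: -163

-163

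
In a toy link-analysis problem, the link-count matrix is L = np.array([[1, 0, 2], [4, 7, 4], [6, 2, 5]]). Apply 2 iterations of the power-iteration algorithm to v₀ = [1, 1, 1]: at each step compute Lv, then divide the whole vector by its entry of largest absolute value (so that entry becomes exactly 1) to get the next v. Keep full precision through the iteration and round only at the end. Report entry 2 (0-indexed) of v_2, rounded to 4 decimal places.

0.6686

Lv0 = (3.00000, 15.00000, 13.00000); divide by 15.00000 → v1 = (0.20000, 1.00000, 0.86667)
Lv1 = (1.93333, 11.26667, 7.53333); divide by 11.26667 → v2 = (0.17160, 1.00000, 0.66864)
Requested entry of v2: 113/169 = 0.6686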